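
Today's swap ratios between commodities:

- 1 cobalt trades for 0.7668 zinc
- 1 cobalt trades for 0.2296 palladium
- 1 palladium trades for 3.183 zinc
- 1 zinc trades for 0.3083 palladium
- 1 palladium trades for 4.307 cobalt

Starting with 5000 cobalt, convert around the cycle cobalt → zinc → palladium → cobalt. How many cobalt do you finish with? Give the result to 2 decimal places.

5000 cobalt × 0.7668 = 3834 zinc
3834 zinc × 0.3083 = 1182.0222 palladium
1182.0222 palladium × 4.307 = 5090.9696154 cobalt

5090.97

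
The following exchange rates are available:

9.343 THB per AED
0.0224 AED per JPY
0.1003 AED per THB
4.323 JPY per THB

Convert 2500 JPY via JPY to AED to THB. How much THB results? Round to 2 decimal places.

523.21

2500 JPY × 0.0224 = 56 AED
56 AED × 9.343 = 523.208 THB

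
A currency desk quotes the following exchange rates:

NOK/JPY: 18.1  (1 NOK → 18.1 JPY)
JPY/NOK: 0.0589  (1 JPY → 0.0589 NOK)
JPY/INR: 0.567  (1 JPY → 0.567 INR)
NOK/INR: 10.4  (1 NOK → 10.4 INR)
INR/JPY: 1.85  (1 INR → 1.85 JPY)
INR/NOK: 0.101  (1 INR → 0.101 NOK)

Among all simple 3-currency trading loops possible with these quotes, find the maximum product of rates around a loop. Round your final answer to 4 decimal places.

1.1332

NOK→INR→JPY→NOK: 10.4 × 1.85 × 0.0589 = 1.13324
NOK→JPY→INR→NOK: 18.1 × 0.567 × 0.101 = 1.03653
Maximum is NOK→INR→JPY→NOK at 1.1332; arbitrage exists.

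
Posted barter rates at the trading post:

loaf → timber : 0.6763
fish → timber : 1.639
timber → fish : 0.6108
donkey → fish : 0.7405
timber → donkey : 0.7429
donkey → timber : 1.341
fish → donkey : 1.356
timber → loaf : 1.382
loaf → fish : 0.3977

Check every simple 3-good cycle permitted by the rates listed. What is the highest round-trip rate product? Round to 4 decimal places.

1.1107

fish→donkey→timber→fish: 1.356 × 1.341 × 0.6108 = 1.11068
fish→timber→donkey→fish: 1.639 × 0.7429 × 0.7405 = 0.90164
fish→timber→loaf→fish: 1.639 × 1.382 × 0.3977 = 0.90083
Maximum is fish→donkey→timber→fish at 1.1107; arbitrage exists.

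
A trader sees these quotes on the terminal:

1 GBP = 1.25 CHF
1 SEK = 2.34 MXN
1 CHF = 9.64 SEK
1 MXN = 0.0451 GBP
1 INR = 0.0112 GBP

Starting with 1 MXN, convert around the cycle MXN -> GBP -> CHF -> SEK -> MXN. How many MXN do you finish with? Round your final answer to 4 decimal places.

1 MXN × 0.0451 = 0.0451 GBP
0.0451 GBP × 1.25 = 0.056375 CHF
0.056375 CHF × 9.64 = 0.543455 SEK
0.543455 SEK × 2.34 = 1.2716847 MXN

1.2717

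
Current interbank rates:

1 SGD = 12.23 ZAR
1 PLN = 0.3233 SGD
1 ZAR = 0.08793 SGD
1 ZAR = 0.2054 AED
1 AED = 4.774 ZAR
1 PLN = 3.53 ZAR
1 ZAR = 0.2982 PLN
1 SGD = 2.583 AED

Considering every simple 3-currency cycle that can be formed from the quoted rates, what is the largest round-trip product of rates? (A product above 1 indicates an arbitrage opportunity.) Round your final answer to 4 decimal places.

1.1791

SGD→ZAR→PLN→SGD: 12.23 × 0.2982 × 0.3233 = 1.17907
AED→ZAR→SGD→AED: 4.774 × 0.08793 × 2.583 = 1.08429
Maximum is SGD→ZAR→PLN→SGD at 1.1791; arbitrage exists.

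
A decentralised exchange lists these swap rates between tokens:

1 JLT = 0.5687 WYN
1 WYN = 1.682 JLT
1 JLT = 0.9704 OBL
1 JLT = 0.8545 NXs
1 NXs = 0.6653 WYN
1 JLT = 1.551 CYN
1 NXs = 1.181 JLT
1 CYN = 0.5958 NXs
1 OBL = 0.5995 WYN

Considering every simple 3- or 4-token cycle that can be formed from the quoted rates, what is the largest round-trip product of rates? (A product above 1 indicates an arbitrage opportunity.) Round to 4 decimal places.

1.0913

NXs→JLT→CYN→NXs: 1.181 × 1.551 × 0.5958 = 1.09135
NXs→WYN→JLT→CYN→NXs: 0.6653 × 1.682 × 1.551 × 0.5958 = 1.03408
OBL→WYN→JLT→OBL: 0.5995 × 1.682 × 0.9704 = 0.97851
NXs→WYN→JLT→NXs: 0.6653 × 1.682 × 0.8545 = 0.95622
Maximum is NXs→JLT→CYN→NXs at 1.0913; arbitrage exists.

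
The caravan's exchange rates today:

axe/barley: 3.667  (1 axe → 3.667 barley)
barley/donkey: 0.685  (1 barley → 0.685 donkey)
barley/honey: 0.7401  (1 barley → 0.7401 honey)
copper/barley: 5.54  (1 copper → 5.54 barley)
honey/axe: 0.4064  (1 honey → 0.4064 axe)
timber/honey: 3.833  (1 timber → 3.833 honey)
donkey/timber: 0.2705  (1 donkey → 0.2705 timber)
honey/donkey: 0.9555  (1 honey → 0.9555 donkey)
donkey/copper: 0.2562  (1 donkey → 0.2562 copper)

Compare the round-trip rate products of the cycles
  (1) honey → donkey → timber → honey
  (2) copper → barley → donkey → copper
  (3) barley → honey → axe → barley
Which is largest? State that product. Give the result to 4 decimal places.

1.1029

(1) 0.9555 × 0.2705 × 3.833 = 0.99069
(2) 5.54 × 0.685 × 0.2562 = 0.97225
(3) 0.7401 × 0.4064 × 3.667 = 1.10295
Highest is cycle (3) at 1.1029 (>1, arbitrage).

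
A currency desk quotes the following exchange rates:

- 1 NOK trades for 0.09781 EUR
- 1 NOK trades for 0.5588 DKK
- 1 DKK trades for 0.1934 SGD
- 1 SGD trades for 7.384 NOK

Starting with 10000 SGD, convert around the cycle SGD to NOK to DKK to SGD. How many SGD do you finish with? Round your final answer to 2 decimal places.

10000 SGD × 7.384 = 73840 NOK
73840 NOK × 0.5588 = 41261.792 DKK
41261.792 DKK × 0.1934 = 7980.0305728 SGD

7980.03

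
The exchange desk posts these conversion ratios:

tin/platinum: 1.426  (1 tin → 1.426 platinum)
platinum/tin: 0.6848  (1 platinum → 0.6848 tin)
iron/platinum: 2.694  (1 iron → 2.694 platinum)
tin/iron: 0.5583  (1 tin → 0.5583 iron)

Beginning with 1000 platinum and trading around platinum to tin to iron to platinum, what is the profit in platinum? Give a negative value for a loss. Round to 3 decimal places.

29.980

1000 platinum × 0.6848 = 684.8 tin
684.8 tin × 0.5583 = 382.32384 iron
382.32384 iron × 2.694 = 1029.98042496 platinum
Net change: 1029.98042496 − 1000 = 29.98042496 platinum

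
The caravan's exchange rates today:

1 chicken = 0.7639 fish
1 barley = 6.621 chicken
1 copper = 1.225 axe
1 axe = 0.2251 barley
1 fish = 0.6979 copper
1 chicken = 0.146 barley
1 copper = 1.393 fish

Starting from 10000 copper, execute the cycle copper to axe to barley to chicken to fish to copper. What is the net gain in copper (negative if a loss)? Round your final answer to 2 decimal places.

-266.59

10000 copper × 1.225 = 12250 axe
12250 axe × 0.2251 = 2757.475 barley
2757.475 barley × 6.621 = 18257.241975 chicken
18257.241975 chicken × 0.7639 = 13946.7071447025 fish
13946.7071447025 fish × 0.6979 = 9733.40691628787475 copper
Net change: 9733.40691628787475 − 10000 = -266.59308371212525 copper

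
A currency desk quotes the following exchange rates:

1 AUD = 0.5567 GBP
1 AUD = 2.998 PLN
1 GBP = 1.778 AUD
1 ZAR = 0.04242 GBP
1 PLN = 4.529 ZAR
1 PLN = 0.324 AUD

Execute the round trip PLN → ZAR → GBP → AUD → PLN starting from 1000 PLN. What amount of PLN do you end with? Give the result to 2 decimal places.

1024.09

1000 PLN × 4.529 = 4529 ZAR
4529 ZAR × 0.04242 = 192.12018 GBP
192.12018 GBP × 1.778 = 341.58968004 AUD
341.58968004 AUD × 2.998 = 1024.08586075992 PLN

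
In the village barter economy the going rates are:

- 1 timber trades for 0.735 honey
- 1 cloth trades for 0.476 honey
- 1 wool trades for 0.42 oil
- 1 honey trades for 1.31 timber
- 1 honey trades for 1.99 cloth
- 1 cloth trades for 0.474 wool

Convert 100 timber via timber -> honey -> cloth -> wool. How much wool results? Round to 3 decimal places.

69.330

100 timber × 0.735 = 73.5 honey
73.5 honey × 1.99 = 146.265 cloth
146.265 cloth × 0.474 = 69.32961 wool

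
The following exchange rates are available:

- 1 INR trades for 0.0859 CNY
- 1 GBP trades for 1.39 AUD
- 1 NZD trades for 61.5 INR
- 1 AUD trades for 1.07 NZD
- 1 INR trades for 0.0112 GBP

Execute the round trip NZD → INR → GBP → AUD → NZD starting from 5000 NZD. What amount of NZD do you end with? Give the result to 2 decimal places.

5000 NZD × 61.5 = 307500 INR
307500 INR × 0.0112 = 3444 GBP
3444 GBP × 1.39 = 4787.16 AUD
4787.16 AUD × 1.07 = 5122.2612 NZD

5122.26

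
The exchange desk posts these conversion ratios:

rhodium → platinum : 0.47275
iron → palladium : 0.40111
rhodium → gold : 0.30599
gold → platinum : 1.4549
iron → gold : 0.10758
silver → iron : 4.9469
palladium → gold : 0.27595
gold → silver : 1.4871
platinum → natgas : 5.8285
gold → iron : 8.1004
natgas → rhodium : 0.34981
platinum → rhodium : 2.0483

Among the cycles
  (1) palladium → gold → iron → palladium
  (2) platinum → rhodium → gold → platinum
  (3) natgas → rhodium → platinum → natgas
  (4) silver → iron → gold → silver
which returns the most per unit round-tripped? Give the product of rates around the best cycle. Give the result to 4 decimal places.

(1) 0.27595 × 8.1004 × 0.40111 = 0.89660
(2) 2.0483 × 0.30599 × 1.4549 = 0.91187
(3) 0.34981 × 0.47275 × 5.8285 = 0.96387
(4) 4.9469 × 0.10758 × 1.4871 = 0.79142
Highest is cycle (3) at 0.9639 (≤1, no arbitrage).

0.9639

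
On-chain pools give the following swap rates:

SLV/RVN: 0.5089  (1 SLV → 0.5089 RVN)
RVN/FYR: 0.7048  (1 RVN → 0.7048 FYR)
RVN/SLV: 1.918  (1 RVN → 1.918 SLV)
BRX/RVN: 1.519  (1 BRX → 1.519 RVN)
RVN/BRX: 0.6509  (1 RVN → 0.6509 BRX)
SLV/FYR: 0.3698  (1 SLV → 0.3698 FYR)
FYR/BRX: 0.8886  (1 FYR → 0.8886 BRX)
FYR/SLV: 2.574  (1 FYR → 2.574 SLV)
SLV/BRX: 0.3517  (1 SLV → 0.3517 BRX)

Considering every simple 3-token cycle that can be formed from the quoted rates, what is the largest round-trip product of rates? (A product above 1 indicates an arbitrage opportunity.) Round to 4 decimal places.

1.0247

SLV→BRX→RVN→SLV: 0.3517 × 1.519 × 1.918 = 1.02466
RVN→FYR→BRX→RVN: 0.7048 × 0.8886 × 1.519 = 0.95133
SLV→RVN→FYR→SLV: 0.5089 × 0.7048 × 2.574 = 0.92322
Maximum is SLV→BRX→RVN→SLV at 1.0247; arbitrage exists.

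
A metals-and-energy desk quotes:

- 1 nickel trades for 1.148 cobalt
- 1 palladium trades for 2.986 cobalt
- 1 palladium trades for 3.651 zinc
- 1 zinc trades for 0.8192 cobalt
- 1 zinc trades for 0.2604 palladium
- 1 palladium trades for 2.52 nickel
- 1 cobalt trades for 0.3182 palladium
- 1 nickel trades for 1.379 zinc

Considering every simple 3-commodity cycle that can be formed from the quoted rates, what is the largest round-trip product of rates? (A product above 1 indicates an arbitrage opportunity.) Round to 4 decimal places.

cobalt→palladium→zinc→cobalt: 0.3182 × 3.651 × 0.8192 = 0.95170
cobalt→palladium→nickel→cobalt: 0.3182 × 2.52 × 1.148 = 0.92054
palladium→nickel→zinc→palladium: 2.52 × 1.379 × 0.2604 = 0.90491
Maximum is cobalt→palladium→zinc→cobalt at 0.9517; no arbitrage — every cycle loses value.

0.9517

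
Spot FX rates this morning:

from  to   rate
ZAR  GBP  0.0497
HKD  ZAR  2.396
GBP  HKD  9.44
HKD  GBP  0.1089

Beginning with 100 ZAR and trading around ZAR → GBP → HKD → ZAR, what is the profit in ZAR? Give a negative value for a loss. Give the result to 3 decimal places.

12.413

100 ZAR × 0.0497 = 4.97 GBP
4.97 GBP × 9.44 = 46.9168 HKD
46.9168 HKD × 2.396 = 112.4126528 ZAR
Net change: 112.4126528 − 100 = 12.4126528 ZAR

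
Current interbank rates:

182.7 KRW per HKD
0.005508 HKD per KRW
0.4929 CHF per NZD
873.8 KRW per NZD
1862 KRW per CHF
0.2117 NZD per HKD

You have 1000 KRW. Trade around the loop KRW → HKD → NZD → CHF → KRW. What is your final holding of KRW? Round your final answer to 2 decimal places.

1070.17

1000 KRW × 0.005508 = 5.508 HKD
5.508 HKD × 0.2117 = 1.1660436 NZD
1.1660436 NZD × 0.4929 = 0.57474289044 CHF
0.57474289044 CHF × 1862 = 1070.17126199928 KRW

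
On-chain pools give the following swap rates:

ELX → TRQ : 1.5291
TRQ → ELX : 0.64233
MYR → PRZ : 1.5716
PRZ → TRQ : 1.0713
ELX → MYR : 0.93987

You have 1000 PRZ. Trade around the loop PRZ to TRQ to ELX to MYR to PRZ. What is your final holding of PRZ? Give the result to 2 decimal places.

1000 PRZ × 1.0713 = 1071.3 TRQ
1071.3 TRQ × 0.64233 = 688.128129 ELX
688.128129 ELX × 0.93987 = 646.75098460323 MYR
646.75098460323 MYR × 1.5716 = 1016.433847402436268 PRZ

1016.43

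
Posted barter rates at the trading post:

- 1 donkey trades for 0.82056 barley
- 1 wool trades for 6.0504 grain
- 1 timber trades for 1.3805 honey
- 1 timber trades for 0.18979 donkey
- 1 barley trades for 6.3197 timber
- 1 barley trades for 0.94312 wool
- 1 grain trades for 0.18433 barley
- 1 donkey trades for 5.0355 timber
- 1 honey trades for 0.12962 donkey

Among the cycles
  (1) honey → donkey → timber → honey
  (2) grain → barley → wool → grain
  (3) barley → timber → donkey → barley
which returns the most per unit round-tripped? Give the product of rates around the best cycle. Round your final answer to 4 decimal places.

(1) 0.12962 × 5.0355 × 1.3805 = 0.90105
(2) 0.18433 × 0.94312 × 6.0504 = 1.05183
(3) 6.3197 × 0.18979 × 0.82056 = 0.98419
Highest is cycle (2) at 1.0518 (>1, arbitrage).

1.0518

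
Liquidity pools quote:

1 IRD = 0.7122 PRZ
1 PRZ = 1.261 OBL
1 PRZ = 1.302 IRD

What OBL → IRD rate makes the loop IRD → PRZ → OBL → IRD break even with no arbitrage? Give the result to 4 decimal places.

1.1135

Known legs of the cycle: 0.7122 × 1.261 = 0.8980842
For no arbitrage the full-cycle product must be 1, so the missing rate is 1 / 0.8980842 ≈ 1.113481.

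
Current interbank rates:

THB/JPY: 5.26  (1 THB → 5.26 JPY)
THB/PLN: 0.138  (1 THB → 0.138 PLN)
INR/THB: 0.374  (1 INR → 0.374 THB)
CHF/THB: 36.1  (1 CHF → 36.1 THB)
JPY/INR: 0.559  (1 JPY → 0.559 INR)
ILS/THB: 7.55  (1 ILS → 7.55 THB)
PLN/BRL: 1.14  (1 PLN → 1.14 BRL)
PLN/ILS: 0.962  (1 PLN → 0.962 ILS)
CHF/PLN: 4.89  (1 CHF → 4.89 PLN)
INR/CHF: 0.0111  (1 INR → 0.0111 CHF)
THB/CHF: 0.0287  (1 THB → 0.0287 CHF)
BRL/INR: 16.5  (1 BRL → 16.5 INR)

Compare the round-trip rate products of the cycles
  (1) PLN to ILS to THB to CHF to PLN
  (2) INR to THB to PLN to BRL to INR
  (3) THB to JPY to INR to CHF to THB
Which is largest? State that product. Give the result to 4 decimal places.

1.1782

(1) 0.962 × 7.55 × 0.0287 × 4.89 = 1.01933
(2) 0.374 × 0.138 × 1.14 × 16.5 = 0.97082
(3) 5.26 × 0.559 × 0.0111 × 36.1 = 1.17822
Highest is cycle (3) at 1.1782 (>1, arbitrage).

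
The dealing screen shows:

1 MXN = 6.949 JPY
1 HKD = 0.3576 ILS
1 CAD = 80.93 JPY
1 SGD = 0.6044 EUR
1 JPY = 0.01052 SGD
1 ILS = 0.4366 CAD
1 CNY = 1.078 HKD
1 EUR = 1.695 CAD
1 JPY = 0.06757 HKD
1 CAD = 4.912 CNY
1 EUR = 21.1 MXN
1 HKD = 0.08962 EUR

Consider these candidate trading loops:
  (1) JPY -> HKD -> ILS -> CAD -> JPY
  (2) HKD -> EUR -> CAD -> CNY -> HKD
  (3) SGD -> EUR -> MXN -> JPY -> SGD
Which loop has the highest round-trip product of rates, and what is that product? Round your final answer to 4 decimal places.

0.9323

(1) 0.06757 × 0.3576 × 0.4366 × 80.93 = 0.85378
(2) 0.08962 × 1.695 × 4.912 × 1.078 = 0.80436
(3) 0.6044 × 21.1 × 6.949 × 0.01052 = 0.93228
Highest is cycle (3) at 0.9323 (≤1, no arbitrage).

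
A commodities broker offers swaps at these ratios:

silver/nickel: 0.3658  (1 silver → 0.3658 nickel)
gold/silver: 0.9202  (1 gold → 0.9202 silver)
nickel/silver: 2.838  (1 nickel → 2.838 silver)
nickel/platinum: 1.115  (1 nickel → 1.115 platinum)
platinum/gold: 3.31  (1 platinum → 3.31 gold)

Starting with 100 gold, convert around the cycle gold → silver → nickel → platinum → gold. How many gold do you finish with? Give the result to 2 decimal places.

124.23

100 gold × 0.9202 = 92.02 silver
92.02 silver × 0.3658 = 33.660916 nickel
33.660916 nickel × 1.115 = 37.53192134 platinum
37.53192134 platinum × 3.31 = 124.2306596354 gold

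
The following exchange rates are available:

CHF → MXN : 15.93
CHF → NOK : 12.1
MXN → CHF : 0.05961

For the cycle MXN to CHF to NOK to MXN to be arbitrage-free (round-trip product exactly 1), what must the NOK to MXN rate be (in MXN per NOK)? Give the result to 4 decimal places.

Known legs of the cycle: 0.05961 × 12.1 = 0.721281
For no arbitrage the full-cycle product must be 1, so the missing rate is 1 / 0.721281 ≈ 1.386422.

1.3864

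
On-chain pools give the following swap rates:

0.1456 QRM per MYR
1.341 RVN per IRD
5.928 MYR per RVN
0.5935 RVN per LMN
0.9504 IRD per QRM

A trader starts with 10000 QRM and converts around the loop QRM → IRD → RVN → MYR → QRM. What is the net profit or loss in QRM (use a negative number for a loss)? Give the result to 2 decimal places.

10000 QRM × 0.9504 = 9504 IRD
9504 IRD × 1.341 = 12744.864 RVN
12744.864 RVN × 5.928 = 75551.553792 MYR
75551.553792 MYR × 0.1456 = 11000.3062321152 QRM
Net change: 11000.3062321152 − 10000 = 1000.3062321152 QRM

1000.31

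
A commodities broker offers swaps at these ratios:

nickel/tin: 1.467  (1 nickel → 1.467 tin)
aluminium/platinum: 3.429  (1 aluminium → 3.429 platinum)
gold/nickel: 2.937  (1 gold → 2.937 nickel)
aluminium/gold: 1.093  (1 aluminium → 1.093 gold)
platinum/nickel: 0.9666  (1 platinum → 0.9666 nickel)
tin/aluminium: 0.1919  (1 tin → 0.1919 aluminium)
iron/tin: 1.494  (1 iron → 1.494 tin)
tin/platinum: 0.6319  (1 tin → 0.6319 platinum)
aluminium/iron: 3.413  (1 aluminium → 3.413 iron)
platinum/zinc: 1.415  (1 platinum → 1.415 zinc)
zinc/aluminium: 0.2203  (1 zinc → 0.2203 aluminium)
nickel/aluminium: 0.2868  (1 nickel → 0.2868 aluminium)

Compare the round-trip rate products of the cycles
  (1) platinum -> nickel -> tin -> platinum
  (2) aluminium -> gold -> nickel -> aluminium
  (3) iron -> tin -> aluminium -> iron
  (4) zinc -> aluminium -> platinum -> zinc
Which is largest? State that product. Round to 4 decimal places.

1.0689

(1) 0.9666 × 1.467 × 0.6319 = 0.89604
(2) 1.093 × 2.937 × 0.2868 = 0.92067
(3) 1.494 × 0.1919 × 3.413 = 0.97850
(4) 0.2203 × 3.429 × 1.415 = 1.06890
Highest is cycle (4) at 1.0689 (>1, arbitrage).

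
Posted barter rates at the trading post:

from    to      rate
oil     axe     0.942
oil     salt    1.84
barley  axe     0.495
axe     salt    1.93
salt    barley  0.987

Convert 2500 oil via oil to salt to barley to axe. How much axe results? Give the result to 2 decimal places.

2247.40

2500 oil × 1.84 = 4600 salt
4600 salt × 0.987 = 4540.2 barley
4540.2 barley × 0.495 = 2247.399 axe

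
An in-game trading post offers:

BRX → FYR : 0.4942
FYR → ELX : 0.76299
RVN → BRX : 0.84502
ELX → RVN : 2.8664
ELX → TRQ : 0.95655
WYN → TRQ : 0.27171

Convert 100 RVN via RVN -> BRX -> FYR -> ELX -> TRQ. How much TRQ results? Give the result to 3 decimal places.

30.479

100 RVN × 0.84502 = 84.502 BRX
84.502 BRX × 0.4942 = 41.7608884 FYR
41.7608884 FYR × 0.76299 = 31.863140240316 ELX
31.863140240316 ELX × 0.95655 = 30.4786867968742698 TRQ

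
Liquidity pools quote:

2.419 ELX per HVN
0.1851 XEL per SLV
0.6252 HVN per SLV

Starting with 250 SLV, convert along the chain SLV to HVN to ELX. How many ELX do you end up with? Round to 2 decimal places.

378.09

250 SLV × 0.6252 = 156.3 HVN
156.3 HVN × 2.419 = 378.0897 ELX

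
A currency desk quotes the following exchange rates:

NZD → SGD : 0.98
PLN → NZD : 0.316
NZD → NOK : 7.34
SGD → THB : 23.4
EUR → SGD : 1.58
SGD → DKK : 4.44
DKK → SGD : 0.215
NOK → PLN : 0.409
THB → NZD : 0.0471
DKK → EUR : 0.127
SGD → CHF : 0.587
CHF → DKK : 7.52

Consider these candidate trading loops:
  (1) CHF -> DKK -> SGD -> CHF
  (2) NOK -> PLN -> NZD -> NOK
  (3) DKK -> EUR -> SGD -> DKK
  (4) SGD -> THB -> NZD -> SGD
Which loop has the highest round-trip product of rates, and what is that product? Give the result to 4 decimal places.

1.0801

(1) 7.52 × 0.215 × 0.587 = 0.94906
(2) 0.409 × 0.316 × 7.34 = 0.94865
(3) 0.127 × 1.58 × 4.44 = 0.89093
(4) 23.4 × 0.0471 × 0.98 = 1.08010
Highest is cycle (4) at 1.0801 (>1, arbitrage).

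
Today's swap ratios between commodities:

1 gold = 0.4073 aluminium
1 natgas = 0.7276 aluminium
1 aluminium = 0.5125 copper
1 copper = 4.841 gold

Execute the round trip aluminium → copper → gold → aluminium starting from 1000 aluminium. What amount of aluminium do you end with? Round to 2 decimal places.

1000 aluminium × 0.5125 = 512.5 copper
512.5 copper × 4.841 = 2481.0125 gold
2481.0125 gold × 0.4073 = 1010.51639125 aluminium

1010.52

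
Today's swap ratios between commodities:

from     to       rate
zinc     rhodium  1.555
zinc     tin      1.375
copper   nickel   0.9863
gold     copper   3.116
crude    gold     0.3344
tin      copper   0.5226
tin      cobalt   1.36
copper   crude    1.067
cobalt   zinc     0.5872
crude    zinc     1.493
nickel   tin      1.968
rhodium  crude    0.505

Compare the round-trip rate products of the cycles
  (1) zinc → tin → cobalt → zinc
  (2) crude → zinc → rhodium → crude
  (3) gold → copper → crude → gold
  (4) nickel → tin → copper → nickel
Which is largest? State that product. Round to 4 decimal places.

1.1724

(1) 1.375 × 1.36 × 0.5872 = 1.09806
(2) 1.493 × 1.555 × 0.505 = 1.17242
(3) 3.116 × 1.067 × 0.3344 = 1.11180
(4) 1.968 × 0.5226 × 0.9863 = 1.01439
Highest is cycle (2) at 1.1724 (>1, arbitrage).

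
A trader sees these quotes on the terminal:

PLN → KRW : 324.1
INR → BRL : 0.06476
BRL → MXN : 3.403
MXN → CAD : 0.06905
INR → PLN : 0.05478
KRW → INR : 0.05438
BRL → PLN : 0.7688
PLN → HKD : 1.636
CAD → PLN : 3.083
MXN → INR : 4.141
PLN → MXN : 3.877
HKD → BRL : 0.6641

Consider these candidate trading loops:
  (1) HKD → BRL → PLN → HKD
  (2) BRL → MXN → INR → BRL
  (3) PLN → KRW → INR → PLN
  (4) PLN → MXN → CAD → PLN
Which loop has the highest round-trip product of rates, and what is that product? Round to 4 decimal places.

(1) 0.6641 × 0.7688 × 1.636 = 0.83528
(2) 3.403 × 4.141 × 0.06476 = 0.91259
(3) 324.1 × 0.05438 × 0.05478 = 0.96547
(4) 3.877 × 0.06905 × 3.083 = 0.82534
Highest is cycle (3) at 0.9655 (≤1, no arbitrage).

0.9655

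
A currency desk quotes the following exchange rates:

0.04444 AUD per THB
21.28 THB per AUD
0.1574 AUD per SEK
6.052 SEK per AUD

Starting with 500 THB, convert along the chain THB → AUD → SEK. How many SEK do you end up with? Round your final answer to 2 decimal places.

134.48

500 THB × 0.04444 = 22.22 AUD
22.22 AUD × 6.052 = 134.47544 SEK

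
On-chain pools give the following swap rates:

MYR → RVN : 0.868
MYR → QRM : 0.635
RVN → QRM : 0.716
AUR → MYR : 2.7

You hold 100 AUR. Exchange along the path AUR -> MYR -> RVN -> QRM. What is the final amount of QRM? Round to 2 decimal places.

100 AUR × 2.7 = 270 MYR
270 MYR × 0.868 = 234.36 RVN
234.36 RVN × 0.716 = 167.80176 QRM

167.80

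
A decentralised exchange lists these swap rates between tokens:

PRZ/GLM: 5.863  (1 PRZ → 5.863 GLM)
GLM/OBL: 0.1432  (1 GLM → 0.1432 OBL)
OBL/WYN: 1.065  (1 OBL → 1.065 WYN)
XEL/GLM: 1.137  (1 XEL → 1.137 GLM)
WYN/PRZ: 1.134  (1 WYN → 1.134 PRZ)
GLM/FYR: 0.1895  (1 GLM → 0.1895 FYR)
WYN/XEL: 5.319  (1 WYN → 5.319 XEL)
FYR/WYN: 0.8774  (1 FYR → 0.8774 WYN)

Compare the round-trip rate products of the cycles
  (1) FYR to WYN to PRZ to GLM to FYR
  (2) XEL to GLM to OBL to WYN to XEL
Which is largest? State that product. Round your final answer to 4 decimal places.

(1) 0.8774 × 1.134 × 5.863 × 0.1895 = 1.10545
(2) 1.137 × 0.1432 × 1.065 × 5.319 = 0.92232
Highest is cycle (1) at 1.1055 (>1, arbitrage).

1.1055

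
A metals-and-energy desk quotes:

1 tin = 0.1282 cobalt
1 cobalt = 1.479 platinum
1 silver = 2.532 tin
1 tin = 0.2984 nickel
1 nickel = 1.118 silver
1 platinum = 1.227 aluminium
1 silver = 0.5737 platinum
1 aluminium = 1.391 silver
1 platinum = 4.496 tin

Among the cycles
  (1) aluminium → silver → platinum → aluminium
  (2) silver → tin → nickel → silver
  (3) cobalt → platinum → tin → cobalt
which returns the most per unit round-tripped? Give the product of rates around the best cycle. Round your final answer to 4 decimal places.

0.9792

(1) 1.391 × 0.5737 × 1.227 = 0.97917
(2) 2.532 × 0.2984 × 1.118 = 0.84470
(3) 1.479 × 4.496 × 0.1282 = 0.85248
Highest is cycle (1) at 0.9792 (≤1, no arbitrage).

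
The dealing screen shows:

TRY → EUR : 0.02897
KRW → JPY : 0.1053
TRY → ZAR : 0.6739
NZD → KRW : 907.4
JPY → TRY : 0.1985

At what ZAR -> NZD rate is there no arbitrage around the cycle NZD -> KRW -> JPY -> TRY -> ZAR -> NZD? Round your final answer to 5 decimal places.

Known legs of the cycle: 907.4 × 0.1053 × 0.1985 × 0.6739 = 12.781537942563
For no arbitrage the full-cycle product must be 1, so the missing rate is 1 / 12.781537942563 ≈ 0.0782378.

0.07824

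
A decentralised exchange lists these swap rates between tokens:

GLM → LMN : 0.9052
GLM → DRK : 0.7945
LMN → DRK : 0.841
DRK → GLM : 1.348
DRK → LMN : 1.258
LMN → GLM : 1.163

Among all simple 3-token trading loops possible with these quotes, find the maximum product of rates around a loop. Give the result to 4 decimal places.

GLM→DRK→LMN→GLM: 0.7945 × 1.258 × 1.163 = 1.16240
GLM→LMN→DRK→GLM: 0.9052 × 0.841 × 1.348 = 1.02620
Maximum is GLM→DRK→LMN→GLM at 1.1624; arbitrage exists.

1.1624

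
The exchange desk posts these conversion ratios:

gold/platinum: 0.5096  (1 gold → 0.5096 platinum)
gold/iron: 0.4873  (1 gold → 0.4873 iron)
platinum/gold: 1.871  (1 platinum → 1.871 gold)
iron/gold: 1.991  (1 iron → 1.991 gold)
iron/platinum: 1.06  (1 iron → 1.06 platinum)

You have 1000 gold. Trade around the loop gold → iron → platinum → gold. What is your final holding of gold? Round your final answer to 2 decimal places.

966.44

1000 gold × 0.4873 = 487.3 iron
487.3 iron × 1.06 = 516.538 platinum
516.538 platinum × 1.871 = 966.442598 gold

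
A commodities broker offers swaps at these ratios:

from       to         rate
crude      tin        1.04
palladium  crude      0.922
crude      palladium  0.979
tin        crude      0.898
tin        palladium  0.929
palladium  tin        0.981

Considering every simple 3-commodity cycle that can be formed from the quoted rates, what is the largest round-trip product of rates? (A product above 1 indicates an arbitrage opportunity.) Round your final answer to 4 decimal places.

0.8908

crude→tin→palladium→crude: 1.04 × 0.929 × 0.922 = 0.89080
crude→palladium→tin→crude: 0.979 × 0.981 × 0.898 = 0.86244
Maximum is crude→tin→palladium→crude at 0.8908; no arbitrage — every cycle loses value.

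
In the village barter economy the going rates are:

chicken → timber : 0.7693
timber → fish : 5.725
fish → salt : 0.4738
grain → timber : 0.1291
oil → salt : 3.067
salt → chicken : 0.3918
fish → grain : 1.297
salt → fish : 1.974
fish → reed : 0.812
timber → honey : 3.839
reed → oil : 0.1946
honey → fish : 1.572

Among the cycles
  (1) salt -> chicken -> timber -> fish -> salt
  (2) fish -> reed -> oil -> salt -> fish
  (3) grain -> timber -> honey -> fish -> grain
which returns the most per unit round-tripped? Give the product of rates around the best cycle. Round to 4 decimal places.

(1) 0.3918 × 0.7693 × 5.725 × 0.4738 = 0.81758
(2) 0.812 × 0.1946 × 3.067 × 1.974 = 0.95666
(3) 0.1291 × 3.839 × 1.572 × 1.297 = 1.01050
Highest is cycle (3) at 1.0105 (>1, arbitrage).

1.0105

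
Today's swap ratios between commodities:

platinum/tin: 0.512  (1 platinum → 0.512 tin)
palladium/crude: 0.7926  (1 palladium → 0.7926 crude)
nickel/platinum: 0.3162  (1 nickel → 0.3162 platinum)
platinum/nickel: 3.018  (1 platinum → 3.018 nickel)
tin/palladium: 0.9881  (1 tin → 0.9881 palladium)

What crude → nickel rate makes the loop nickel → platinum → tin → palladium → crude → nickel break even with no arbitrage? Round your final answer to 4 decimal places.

7.8870

Known legs of the cycle: 0.3162 × 0.512 × 0.9881 × 0.7926 = 0.126790523172864
For no arbitrage the full-cycle product must be 1, so the missing rate is 1 / 0.126790523172864 ≈ 7.887025.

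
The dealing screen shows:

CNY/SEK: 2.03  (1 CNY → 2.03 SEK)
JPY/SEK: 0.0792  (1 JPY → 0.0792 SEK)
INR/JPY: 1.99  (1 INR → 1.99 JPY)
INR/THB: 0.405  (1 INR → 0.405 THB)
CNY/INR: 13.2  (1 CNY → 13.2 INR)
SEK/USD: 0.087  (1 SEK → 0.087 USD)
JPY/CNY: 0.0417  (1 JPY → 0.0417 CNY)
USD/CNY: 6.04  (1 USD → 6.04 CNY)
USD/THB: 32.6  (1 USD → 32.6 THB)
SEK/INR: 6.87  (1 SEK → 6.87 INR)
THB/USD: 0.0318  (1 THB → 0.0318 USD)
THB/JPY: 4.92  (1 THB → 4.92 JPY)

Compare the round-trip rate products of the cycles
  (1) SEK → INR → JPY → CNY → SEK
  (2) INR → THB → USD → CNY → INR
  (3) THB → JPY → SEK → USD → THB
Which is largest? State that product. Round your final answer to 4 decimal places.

(1) 6.87 × 1.99 × 0.0417 × 2.03 = 1.15729
(2) 0.405 × 0.0318 × 6.04 × 13.2 = 1.02682
(3) 4.92 × 0.0792 × 0.087 × 32.6 = 1.10517
Highest is cycle (1) at 1.1573 (>1, arbitrage).

1.1573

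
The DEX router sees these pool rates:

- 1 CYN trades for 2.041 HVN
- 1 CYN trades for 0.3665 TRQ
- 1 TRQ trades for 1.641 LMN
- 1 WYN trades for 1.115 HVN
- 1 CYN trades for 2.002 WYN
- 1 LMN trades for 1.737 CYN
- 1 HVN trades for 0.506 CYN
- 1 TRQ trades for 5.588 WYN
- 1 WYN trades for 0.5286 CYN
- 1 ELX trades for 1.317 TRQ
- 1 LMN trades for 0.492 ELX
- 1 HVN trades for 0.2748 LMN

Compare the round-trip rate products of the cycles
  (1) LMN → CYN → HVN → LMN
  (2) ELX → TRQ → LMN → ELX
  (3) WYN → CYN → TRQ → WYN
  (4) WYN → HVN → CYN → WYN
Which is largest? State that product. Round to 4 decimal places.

1.1295

(1) 1.737 × 2.041 × 0.2748 = 0.97423
(2) 1.317 × 1.641 × 0.492 = 1.06331
(3) 0.5286 × 0.3665 × 5.588 = 1.08257
(4) 1.115 × 0.506 × 2.002 = 1.12951
Highest is cycle (4) at 1.1295 (>1, arbitrage).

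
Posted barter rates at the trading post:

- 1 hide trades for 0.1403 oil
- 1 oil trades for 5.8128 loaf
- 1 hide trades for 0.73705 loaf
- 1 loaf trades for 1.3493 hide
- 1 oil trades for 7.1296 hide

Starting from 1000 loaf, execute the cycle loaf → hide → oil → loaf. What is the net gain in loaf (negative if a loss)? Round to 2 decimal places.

1000 loaf × 1.3493 = 1349.3 hide
1349.3 hide × 0.1403 = 189.30679 oil
189.30679 oil × 5.8128 = 1100.402508912 loaf
Net change: 1100.402508912 − 1000 = 100.402508912 loaf

100.40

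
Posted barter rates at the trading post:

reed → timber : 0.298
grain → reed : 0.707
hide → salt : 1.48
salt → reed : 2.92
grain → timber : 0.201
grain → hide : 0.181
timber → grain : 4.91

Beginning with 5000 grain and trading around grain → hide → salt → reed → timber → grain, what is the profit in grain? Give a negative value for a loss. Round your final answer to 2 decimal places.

722.57

5000 grain × 0.181 = 905 hide
905 hide × 1.48 = 1339.4 salt
1339.4 salt × 2.92 = 3911.048 reed
3911.048 reed × 0.298 = 1165.492304 timber
1165.492304 timber × 4.91 = 5722.56721264 grain
Net change: 5722.56721264 − 5000 = 722.56721264 grain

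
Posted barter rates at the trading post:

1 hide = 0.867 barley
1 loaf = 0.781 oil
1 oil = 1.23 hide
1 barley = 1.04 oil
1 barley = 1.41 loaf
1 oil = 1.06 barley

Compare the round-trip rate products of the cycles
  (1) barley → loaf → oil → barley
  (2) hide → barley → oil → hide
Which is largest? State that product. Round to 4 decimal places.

1.1673

(1) 1.41 × 0.781 × 1.06 = 1.16728
(2) 0.867 × 1.04 × 1.23 = 1.10907
Highest is cycle (1) at 1.1673 (>1, arbitrage).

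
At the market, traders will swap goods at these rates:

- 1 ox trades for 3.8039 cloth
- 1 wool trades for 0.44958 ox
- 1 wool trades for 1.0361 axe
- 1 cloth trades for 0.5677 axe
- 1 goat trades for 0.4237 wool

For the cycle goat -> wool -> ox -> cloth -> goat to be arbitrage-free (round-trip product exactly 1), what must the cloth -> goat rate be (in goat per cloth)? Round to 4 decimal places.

1.3801

Known legs of the cycle: 0.4237 × 0.44958 × 3.8039 = 0.7245936742794
For no arbitrage the full-cycle product must be 1, so the missing rate is 1 / 0.7245936742794 ≈ 1.380084.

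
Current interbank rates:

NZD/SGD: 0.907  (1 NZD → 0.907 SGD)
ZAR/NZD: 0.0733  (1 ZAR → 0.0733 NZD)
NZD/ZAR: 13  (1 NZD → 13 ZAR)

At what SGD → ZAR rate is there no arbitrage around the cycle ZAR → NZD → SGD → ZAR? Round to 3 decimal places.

Known legs of the cycle: 0.0733 × 0.907 = 0.0664831
For no arbitrage the full-cycle product must be 1, so the missing rate is 1 / 0.0664831 ≈ 15.04142.

15.041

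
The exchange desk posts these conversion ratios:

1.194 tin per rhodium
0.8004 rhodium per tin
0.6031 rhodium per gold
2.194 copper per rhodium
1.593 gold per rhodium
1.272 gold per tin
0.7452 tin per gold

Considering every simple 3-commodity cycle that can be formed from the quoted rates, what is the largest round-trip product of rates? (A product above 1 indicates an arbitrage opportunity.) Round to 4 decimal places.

tin→rhodium→gold→tin: 0.8004 × 1.593 × 0.7452 = 0.95016
tin→gold→rhodium→tin: 1.272 × 0.6031 × 1.194 = 0.91597
Maximum is tin→rhodium→gold→tin at 0.9502; no arbitrage — every cycle loses value.

0.9502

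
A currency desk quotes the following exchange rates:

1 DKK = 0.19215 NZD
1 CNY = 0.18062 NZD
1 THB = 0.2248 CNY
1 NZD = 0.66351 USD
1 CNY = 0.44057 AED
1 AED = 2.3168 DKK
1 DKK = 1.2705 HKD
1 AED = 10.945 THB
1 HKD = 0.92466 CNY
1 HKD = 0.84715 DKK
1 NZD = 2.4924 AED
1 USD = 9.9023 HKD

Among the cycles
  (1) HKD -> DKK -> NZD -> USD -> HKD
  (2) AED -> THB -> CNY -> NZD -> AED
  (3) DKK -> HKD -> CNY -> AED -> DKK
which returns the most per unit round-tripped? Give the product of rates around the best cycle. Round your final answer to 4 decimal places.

1.1991

(1) 0.84715 × 0.19215 × 0.66351 × 9.9023 = 1.06951
(2) 10.945 × 0.2248 × 0.18062 × 2.4924 = 1.10763
(3) 1.2705 × 0.92466 × 0.44057 × 2.3168 = 1.19911
Highest is cycle (3) at 1.1991 (>1, arbitrage).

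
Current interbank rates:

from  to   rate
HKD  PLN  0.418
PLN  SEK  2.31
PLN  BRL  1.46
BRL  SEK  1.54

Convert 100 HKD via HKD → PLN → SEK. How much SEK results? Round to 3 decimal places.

100 HKD × 0.418 = 41.8 PLN
41.8 PLN × 2.31 = 96.558 SEK

96.558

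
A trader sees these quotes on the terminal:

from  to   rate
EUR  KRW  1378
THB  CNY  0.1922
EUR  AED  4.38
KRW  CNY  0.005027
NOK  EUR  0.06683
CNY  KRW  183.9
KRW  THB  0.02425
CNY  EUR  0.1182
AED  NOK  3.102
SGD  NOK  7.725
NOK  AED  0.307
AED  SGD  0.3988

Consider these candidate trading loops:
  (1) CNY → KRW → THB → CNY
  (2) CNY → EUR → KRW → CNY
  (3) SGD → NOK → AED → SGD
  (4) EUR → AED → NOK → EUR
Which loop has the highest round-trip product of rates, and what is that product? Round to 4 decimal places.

(1) 183.9 × 0.02425 × 0.1922 = 0.85713
(2) 0.1182 × 1378 × 0.005027 = 0.81880
(3) 7.725 × 0.307 × 0.3988 = 0.94578
(4) 4.38 × 3.102 × 0.06683 = 0.90800
Highest is cycle (3) at 0.9458 (≤1, no arbitrage).

0.9458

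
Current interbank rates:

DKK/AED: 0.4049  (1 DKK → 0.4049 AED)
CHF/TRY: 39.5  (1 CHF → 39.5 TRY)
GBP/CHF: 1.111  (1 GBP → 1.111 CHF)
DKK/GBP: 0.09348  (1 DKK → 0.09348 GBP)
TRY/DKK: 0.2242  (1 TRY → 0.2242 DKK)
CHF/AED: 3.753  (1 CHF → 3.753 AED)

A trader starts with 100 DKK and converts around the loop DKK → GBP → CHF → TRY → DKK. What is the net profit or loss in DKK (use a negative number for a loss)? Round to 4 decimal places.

-8.0259

100 DKK × 0.09348 = 9.348 GBP
9.348 GBP × 1.111 = 10.385628 CHF
10.385628 CHF × 39.5 = 410.232306 TRY
410.232306 TRY × 0.2242 = 91.9740830052 DKK
Net change: 91.9740830052 − 100 = -8.0259169948 DKK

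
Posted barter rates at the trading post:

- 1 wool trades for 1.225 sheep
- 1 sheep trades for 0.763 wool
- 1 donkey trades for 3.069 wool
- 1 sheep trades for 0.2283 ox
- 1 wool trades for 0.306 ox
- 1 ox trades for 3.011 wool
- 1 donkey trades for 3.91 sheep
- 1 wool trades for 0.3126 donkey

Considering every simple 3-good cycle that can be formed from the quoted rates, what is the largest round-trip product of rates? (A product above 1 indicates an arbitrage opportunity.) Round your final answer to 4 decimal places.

donkey→sheep→wool→donkey: 3.91 × 0.763 × 0.3126 = 0.93259
sheep→ox→wool→sheep: 0.2283 × 3.011 × 1.225 = 0.84208
Maximum is donkey→sheep→wool→donkey at 0.9326; no arbitrage — every cycle loses value.

0.9326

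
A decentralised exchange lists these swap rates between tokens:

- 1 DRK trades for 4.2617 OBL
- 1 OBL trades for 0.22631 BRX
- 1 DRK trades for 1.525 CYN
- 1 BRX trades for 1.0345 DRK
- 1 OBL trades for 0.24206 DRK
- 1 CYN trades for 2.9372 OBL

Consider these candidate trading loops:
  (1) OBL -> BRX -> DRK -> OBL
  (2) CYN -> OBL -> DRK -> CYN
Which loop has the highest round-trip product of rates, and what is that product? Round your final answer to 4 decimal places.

1.0842

(1) 0.22631 × 1.0345 × 4.2617 = 0.99774
(2) 2.9372 × 0.24206 × 1.525 = 1.08424
Highest is cycle (2) at 1.0842 (>1, arbitrage).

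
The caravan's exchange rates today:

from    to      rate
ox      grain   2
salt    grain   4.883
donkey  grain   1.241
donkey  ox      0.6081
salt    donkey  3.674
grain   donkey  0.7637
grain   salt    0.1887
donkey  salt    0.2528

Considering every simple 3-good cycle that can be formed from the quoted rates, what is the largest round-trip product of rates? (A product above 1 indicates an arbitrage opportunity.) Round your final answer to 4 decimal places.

0.9427

donkey→salt→grain→donkey: 0.2528 × 4.883 × 0.7637 = 0.94273
ox→grain→donkey→ox: 2 × 0.7637 × 0.6081 = 0.92881
donkey→grain→salt→donkey: 1.241 × 0.1887 × 3.674 = 0.86037
Maximum is donkey→salt→grain→donkey at 0.9427; no arbitrage — every cycle loses value.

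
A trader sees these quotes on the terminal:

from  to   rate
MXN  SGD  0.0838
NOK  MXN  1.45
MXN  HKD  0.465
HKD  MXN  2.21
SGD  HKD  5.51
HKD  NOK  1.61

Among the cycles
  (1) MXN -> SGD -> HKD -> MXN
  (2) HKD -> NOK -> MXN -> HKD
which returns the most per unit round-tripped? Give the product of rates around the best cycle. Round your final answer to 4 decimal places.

(1) 0.0838 × 5.51 × 2.21 = 1.02044
(2) 1.61 × 1.45 × 0.465 = 1.08554
Highest is cycle (2) at 1.0855 (>1, arbitrage).

1.0855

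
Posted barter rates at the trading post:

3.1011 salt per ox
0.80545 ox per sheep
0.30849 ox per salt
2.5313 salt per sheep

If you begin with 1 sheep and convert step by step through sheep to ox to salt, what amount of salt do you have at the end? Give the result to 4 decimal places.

1 sheep × 0.80545 = 0.80545 ox
0.80545 ox × 3.1011 = 2.497780995 salt

2.4978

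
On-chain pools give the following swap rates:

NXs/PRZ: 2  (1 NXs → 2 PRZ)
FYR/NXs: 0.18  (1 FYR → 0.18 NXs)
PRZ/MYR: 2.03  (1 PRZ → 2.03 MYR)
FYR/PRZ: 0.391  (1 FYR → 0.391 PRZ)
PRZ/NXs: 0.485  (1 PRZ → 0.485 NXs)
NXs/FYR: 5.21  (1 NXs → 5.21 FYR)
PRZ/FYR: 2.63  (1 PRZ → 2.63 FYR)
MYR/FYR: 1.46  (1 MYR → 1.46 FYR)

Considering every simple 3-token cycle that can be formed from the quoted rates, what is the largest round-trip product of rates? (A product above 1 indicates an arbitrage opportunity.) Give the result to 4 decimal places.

PRZ→MYR→FYR→PRZ: 2.03 × 1.46 × 0.391 = 1.15885
NXs→FYR→PRZ→NXs: 5.21 × 0.391 × 0.485 = 0.98800
NXs→PRZ→FYR→NXs: 2 × 2.63 × 0.18 = 0.94680
Maximum is PRZ→MYR→FYR→PRZ at 1.1588; arbitrage exists.

1.1588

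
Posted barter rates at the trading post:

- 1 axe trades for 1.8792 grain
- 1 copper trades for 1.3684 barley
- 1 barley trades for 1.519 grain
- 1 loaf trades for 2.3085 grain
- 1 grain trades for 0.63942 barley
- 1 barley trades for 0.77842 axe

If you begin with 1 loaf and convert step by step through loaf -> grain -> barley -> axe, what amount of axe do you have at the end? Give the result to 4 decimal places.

1 loaf × 2.3085 = 2.3085 grain
2.3085 grain × 0.63942 = 1.47610107 barley
1.47610107 barley × 0.77842 = 1.1490265949094 axe

1.1490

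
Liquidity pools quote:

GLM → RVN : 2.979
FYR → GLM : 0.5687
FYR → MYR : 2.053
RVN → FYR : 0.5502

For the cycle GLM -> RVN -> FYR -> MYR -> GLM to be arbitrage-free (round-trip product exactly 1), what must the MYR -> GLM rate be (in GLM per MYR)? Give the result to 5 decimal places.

Known legs of the cycle: 2.979 × 0.5502 × 2.053 = 3.3649610274
For no arbitrage the full-cycle product must be 1, so the missing rate is 1 / 3.3649610274 ≈ 0.2971803.

0.29718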